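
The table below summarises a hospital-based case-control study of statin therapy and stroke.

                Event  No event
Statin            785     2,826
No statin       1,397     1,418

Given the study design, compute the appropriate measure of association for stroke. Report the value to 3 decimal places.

Cells: a = 785, b = 2826, c = 1397, d = 1418.
This is a hospital-based case-control study: participants were sampled on outcome status, so risks in the source population cannot be estimated directly — relative risk is not valid here. The odds ratio is the appropriate measure.
OR = (a·d)/(b·c) = (785 × 1418) / (2826 × 1397) = 1113130 / 3947922 = 0.28195

0.282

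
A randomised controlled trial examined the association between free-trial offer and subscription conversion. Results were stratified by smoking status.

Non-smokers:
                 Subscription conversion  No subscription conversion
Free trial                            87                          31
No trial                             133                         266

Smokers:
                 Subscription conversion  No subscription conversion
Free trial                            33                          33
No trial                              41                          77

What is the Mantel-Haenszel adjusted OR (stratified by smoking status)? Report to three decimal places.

3.821

OR_MH = Σ(aᵢdᵢ/nᵢ) / Σ(bᵢcᵢ/nᵢ), where nᵢ is the stratum total.
Stratum 1 (Non-smokers): n = 517; a·d/n = 87·266/517 = 44.7621; b·c/n = 31·133/517 = 7.9749
Stratum 2 (Smokers): n = 184; a·d/n = 33·77/184 = 13.8098; b·c/n = 33·41/184 = 7.3533
OR_MH = (44.7621 + 13.8098) / (7.9749 + 7.3533) = 58.5719 / 15.3281 = 3.82120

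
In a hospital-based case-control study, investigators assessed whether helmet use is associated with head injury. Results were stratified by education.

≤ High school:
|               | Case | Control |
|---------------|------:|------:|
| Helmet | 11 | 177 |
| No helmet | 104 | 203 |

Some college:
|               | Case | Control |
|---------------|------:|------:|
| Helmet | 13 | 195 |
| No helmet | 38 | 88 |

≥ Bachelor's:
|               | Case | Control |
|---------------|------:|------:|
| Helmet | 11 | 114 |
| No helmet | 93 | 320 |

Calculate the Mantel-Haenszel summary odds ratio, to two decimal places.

0.18

OR_MH = Σ(aᵢdᵢ/nᵢ) / Σ(bᵢcᵢ/nᵢ), where nᵢ is the stratum total.
Stratum 1 (≤ High school): n = 495; a·d/n = 11·203/495 = 4.5111; b·c/n = 177·104/495 = 37.1879
Stratum 2 (Some college): n = 334; a·d/n = 13·88/334 = 3.4251; b·c/n = 195·38/334 = 22.1856
Stratum 3 (≥ Bachelor's): n = 538; a·d/n = 11·320/538 = 6.5428; b·c/n = 114·93/538 = 19.7063
OR_MH = (4.5111 + 3.4251 + 6.5428) / (37.1879 + 22.1856 + 19.7063) = 14.4790 / 79.0798 = 0.18309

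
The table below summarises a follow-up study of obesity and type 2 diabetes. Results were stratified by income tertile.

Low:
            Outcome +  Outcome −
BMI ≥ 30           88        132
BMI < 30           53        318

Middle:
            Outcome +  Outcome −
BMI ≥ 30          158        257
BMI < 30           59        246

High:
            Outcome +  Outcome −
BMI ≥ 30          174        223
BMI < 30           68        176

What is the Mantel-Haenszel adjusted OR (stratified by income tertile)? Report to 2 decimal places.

2.64

OR_MH = Σ(aᵢdᵢ/nᵢ) / Σ(bᵢcᵢ/nᵢ), where nᵢ is the stratum total.
Stratum 1 (Low): n = 591; a·d/n = 88·318/591 = 47.3503; b·c/n = 132·53/591 = 11.8376
Stratum 2 (Middle): n = 720; a·d/n = 158·246/720 = 53.9833; b·c/n = 257·59/720 = 21.0597
Stratum 3 (High): n = 641; a·d/n = 174·176/641 = 47.7754; b·c/n = 223·68/641 = 23.6568
OR_MH = (47.3503 + 53.9833 + 47.7754) / (11.8376 + 21.0597 + 23.6568) = 149.1089 / 56.5541 = 2.63657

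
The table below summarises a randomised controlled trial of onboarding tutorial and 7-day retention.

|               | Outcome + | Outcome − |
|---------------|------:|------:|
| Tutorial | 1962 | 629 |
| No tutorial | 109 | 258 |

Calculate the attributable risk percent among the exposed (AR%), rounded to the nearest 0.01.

60.78

Cells: a = 1962, b = 629, c = 109, d = 258.
Risk in exposed = 1962/2591 = 0.75724; risk in unexposed = 109/367 = 0.29700.
RR = 0.75724/0.29700 = 2.54959
AR% = (RR − 1)/RR × 100 = (2.54959 − 1)/2.54959 × 100 = 60.7781%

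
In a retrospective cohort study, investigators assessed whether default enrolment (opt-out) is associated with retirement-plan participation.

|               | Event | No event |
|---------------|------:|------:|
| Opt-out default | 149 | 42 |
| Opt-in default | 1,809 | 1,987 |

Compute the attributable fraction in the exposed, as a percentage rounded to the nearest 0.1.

38.9

Cells: a = 149, b = 42, c = 1809, d = 1987.
Risk in exposed = 149/191 = 0.78010; risk in unexposed = 1809/3796 = 0.47655.
RR = 0.78010/0.47655 = 1.63697
AR% = (RR − 1)/RR × 100 = (1.63697 − 1)/1.63697 × 100 = 38.9115%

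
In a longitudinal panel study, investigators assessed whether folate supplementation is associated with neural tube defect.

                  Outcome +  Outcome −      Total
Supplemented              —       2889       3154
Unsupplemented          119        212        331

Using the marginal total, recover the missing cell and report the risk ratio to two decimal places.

0.23

The missing cell is in the exposed row: 3154 − 2889 = 265.
So a = 265, b = 2889, c = 119, d = 212.
RR = [a/(a+b)] / [c/(c+d)] = (265/3154) / (119/331) = 0.08402/0.35952 = 0.23370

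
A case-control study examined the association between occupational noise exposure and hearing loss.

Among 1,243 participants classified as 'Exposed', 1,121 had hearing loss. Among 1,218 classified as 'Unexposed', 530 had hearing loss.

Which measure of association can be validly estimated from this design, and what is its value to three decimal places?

11.928

From the description: a = 1121, b = 122, c = 530, d = 688.
This is a case-control study: participants were sampled on outcome status, so risks in the source population cannot be estimated directly — relative risk is not valid here. The odds ratio is the appropriate measure.
OR = (a·d)/(b·c) = (1121 × 688) / (122 × 530) = 771248 / 64660 = 11.92775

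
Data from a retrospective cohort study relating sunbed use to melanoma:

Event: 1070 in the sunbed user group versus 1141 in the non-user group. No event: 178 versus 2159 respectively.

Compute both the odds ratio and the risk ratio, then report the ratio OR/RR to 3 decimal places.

4.587

From the description: a = 1070, b = 178, c = 1141, d = 2159.
OR = (1070·2159)/(178·1141) = 2310130/203098 = 11.37446
Risk in exposed = 1070/1248 = 0.85737; risk in unexposed = 1141/3300 = 0.34576; RR = 2.47969
OR/RR = 11.37446 / 2.47969 = 4.58705
The outcome is not rare, so the OR lies further from 1 than the RR.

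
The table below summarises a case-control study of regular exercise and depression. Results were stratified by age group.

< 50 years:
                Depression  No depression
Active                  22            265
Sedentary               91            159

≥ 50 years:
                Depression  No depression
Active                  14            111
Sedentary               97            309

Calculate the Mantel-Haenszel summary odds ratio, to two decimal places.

0.22

OR_MH = Σ(aᵢdᵢ/nᵢ) / Σ(bᵢcᵢ/nᵢ), where nᵢ is the stratum total.
Stratum 1 (< 50 years): n = 537; a·d/n = 22·159/537 = 6.5140; b·c/n = 265·91/537 = 44.9069
Stratum 2 (≥ 50 years): n = 531; a·d/n = 14·309/531 = 8.1469; b·c/n = 111·97/531 = 20.2768
OR_MH = (6.5140 + 8.1469) / (44.9069 + 20.2768) = 14.6609 / 65.1837 = 0.22492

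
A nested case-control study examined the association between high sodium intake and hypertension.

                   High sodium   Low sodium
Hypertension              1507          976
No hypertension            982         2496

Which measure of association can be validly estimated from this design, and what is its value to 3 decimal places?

Reading the table with exposure as columns: a = 1507 (High sodium, case), b = 982 (High sodium, non-case), c = 976 (Low sodium, case), d = 2496.
This is a nested case-control study: participants were sampled on outcome status, so risks in the source population cannot be estimated directly — relative risk is not valid here. The odds ratio is the appropriate measure.
OR = (a·d)/(b·c) = (1507 × 2496) / (982 × 976) = 3761472 / 958432 = 3.92461

3.925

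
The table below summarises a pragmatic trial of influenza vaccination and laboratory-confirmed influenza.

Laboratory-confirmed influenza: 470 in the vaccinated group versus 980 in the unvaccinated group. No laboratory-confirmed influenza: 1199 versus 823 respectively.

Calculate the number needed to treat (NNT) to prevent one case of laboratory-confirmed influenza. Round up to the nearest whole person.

Risk in treated group = 470/1669 = 0.28161; risk in control = 980/1803 = 0.54354.
Absolute risk reduction = 0.54354 − 0.28161 = 0.26193
NNT = 1 / ARR = 1 / 0.26193 = 3.818 → round up → 4

4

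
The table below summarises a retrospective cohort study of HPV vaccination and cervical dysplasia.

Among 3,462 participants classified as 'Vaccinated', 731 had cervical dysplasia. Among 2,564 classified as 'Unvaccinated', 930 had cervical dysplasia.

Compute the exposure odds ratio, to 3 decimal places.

0.470

From the description: a = 731, b = 2731, c = 930, d = 1634.
OR = (a·d)/(b·c) = (731 × 1634) / (2731 × 930) = 1194454 / 2539830 = 0.47029
Exposure is associated with lower odds of cervical dysplasia (OR = 0.47 < 1).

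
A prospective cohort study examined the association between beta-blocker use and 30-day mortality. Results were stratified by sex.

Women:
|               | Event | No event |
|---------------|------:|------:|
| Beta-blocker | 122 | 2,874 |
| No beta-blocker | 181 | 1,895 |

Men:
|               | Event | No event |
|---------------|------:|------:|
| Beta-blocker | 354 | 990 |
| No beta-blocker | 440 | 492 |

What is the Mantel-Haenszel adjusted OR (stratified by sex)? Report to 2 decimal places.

OR_MH = Σ(aᵢdᵢ/nᵢ) / Σ(bᵢcᵢ/nᵢ), where nᵢ is the stratum total.
Stratum 1 (Women): n = 5072; a·d/n = 122·1895/5072 = 45.5816; b·c/n = 2874·181/5072 = 102.5619
Stratum 2 (Men): n = 2276; a·d/n = 354·492/2276 = 76.5237; b·c/n = 990·440/2276 = 191.3884
OR_MH = (45.5816 + 76.5237) / (102.5619 + 191.3884) = 122.1054 / 293.9503 = 0.41539

0.42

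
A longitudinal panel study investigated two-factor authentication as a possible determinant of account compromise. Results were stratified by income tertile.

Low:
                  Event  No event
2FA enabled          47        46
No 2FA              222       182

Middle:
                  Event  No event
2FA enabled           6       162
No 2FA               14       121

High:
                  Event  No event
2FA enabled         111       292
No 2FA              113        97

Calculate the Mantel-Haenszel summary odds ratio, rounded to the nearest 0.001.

0.454

OR_MH = Σ(aᵢdᵢ/nᵢ) / Σ(bᵢcᵢ/nᵢ), where nᵢ is the stratum total.
Stratum 1 (Low): n = 497; a·d/n = 47·182/497 = 17.2113; b·c/n = 46·222/497 = 20.5473
Stratum 2 (Middle): n = 303; a·d/n = 6·121/303 = 2.3960; b·c/n = 162·14/303 = 7.4851
Stratum 3 (High): n = 613; a·d/n = 111·97/613 = 17.5644; b·c/n = 292·113/613 = 53.8271
OR_MH = (17.2113 + 2.3960 + 17.5644) / (20.5473 + 7.4851 + 53.8271) = 37.1717 / 81.8595 = 0.45409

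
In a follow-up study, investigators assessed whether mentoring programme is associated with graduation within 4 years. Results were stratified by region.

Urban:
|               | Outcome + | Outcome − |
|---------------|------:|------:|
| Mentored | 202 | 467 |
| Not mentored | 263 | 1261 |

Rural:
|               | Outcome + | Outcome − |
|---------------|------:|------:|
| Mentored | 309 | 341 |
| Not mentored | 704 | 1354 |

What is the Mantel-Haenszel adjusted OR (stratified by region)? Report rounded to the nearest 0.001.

OR_MH = Σ(aᵢdᵢ/nᵢ) / Σ(bᵢcᵢ/nᵢ), where nᵢ is the stratum total.
Stratum 1 (Urban): n = 2193; a·d/n = 202·1261/2193 = 116.1523; b·c/n = 467·263/2193 = 56.0059
Stratum 2 (Rural): n = 2708; a·d/n = 309·1354/2708 = 154.5000; b·c/n = 341·704/2708 = 88.6499
OR_MH = (116.1523 + 154.5000) / (56.0059 + 88.6499) = 270.6523 / 144.6559 = 1.87101

1.871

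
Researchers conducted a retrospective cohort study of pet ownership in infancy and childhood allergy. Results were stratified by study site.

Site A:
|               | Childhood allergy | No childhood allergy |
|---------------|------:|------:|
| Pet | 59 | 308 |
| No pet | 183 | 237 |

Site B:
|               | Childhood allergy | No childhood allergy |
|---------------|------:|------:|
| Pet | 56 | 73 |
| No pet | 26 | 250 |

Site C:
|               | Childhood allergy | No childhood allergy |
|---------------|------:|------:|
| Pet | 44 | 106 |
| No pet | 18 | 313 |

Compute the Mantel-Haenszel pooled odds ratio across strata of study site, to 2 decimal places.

1.01

OR_MH = Σ(aᵢdᵢ/nᵢ) / Σ(bᵢcᵢ/nᵢ), where nᵢ is the stratum total.
Stratum 1 (Site A): n = 787; a·d/n = 59·237/787 = 17.7675; b·c/n = 308·183/787 = 71.6188
Stratum 2 (Site B): n = 405; a·d/n = 56·250/405 = 34.5679; b·c/n = 73·26/405 = 4.6864
Stratum 3 (Site C): n = 481; a·d/n = 44·313/481 = 28.6320; b·c/n = 106·18/481 = 3.9667
OR_MH = (17.7675 + 34.5679 + 28.6320) / (71.6188 + 4.6864 + 3.9667) = 80.9674 / 80.2720 = 1.00866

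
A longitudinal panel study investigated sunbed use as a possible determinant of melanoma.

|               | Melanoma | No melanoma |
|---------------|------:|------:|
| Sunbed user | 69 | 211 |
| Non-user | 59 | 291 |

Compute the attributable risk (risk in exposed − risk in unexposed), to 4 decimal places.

Cells: a = 69, b = 211, c = 59, d = 291.
Risk in exposed = 69/280 = 0.246429; risk in unexposed = 59/350 = 0.168571.
Risk difference = 0.246429 − 0.168571 = 0.077857

0.0779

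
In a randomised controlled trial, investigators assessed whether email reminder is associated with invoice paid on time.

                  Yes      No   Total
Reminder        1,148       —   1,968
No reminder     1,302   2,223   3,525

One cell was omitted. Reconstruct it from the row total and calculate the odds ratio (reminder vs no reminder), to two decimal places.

The missing cell is in the exposed row: 1968 − 1148 = 820.
So a = 1148, b = 820, c = 1302, d = 2223.
OR = (a·d)/(b·c) = (1148 × 2223) / (820 × 1302) = 2552004 / 1067640 = 2.39032

2.39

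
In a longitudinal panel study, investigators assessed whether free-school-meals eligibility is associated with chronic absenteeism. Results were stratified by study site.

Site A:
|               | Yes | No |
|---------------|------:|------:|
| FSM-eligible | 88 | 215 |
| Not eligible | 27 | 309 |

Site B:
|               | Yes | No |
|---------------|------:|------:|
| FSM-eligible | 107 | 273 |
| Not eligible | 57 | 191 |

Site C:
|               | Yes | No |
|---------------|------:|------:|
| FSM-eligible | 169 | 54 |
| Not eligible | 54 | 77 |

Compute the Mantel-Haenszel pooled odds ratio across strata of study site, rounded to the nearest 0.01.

OR_MH = Σ(aᵢdᵢ/nᵢ) / Σ(bᵢcᵢ/nᵢ), where nᵢ is the stratum total.
Stratum 1 (Site A): n = 639; a·d/n = 88·309/639 = 42.5540; b·c/n = 215·27/639 = 9.0845
Stratum 2 (Site B): n = 628; a·d/n = 107·191/628 = 32.5430; b·c/n = 273·57/628 = 24.7787
Stratum 3 (Site C): n = 354; a·d/n = 169·77/354 = 36.7599; b·c/n = 54·54/354 = 8.2373
OR_MH = (42.5540 + 32.5430 + 36.7599) / (9.0845 + 24.7787 + 8.2373) = 111.8569 / 42.1005 = 2.65690

2.66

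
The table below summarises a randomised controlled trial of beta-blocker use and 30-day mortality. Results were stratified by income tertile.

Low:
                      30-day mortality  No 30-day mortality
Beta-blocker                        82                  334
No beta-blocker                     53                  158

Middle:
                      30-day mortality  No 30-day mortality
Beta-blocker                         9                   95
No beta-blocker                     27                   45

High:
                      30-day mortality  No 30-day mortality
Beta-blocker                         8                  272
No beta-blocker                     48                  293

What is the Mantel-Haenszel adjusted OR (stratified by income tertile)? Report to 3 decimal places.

OR_MH = Σ(aᵢdᵢ/nᵢ) / Σ(bᵢcᵢ/nᵢ), where nᵢ is the stratum total.
Stratum 1 (Low): n = 627; a·d/n = 82·158/627 = 20.6635; b·c/n = 334·53/627 = 28.2329
Stratum 2 (Middle): n = 176; a·d/n = 9·45/176 = 2.3011; b·c/n = 95·27/176 = 14.5739
Stratum 3 (High): n = 621; a·d/n = 8·293/621 = 3.7746; b·c/n = 272·48/621 = 21.0242
OR_MH = (20.6635 + 2.3011 + 3.7746) / (28.2329 + 14.5739 + 21.0242) = 26.7392 / 63.8309 = 0.41891

0.419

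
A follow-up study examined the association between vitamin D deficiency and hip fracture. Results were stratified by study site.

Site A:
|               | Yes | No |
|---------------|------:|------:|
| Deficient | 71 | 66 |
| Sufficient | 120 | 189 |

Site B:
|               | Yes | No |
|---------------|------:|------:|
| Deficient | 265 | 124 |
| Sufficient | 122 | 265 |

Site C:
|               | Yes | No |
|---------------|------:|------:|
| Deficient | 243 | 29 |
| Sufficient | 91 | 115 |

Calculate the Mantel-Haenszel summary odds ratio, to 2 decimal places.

4.19

OR_MH = Σ(aᵢdᵢ/nᵢ) / Σ(bᵢcᵢ/nᵢ), where nᵢ is the stratum total.
Stratum 1 (Site A): n = 446; a·d/n = 71·189/446 = 30.0874; b·c/n = 66·120/446 = 17.7578
Stratum 2 (Site B): n = 776; a·d/n = 265·265/776 = 90.4961; b·c/n = 124·122/776 = 19.4948
Stratum 3 (Site C): n = 478; a·d/n = 243·115/478 = 58.4623; b·c/n = 29·91/478 = 5.5209
OR_MH = (30.0874 + 90.4961 + 58.4623) / (17.7578 + 19.4948 + 5.5209) = 179.0459 / 42.7736 = 4.18590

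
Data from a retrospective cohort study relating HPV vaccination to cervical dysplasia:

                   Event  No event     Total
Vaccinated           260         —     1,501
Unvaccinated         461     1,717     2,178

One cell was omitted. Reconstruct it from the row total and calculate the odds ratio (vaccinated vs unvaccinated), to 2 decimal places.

0.78

The missing cell is in the exposed row: 1501 − 260 = 1241.
So a = 260, b = 1241, c = 461, d = 1717.
OR = (a·d)/(b·c) = (260 × 1717) / (1241 × 461) = 446420 / 572101 = 0.78032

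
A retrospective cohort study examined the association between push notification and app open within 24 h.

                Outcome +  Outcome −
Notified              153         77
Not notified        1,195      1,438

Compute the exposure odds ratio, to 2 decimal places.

2.39

Cells: a = 153, b = 77, c = 1195, d = 1438.
OR = (a·d)/(b·c) = (153 × 1438) / (77 × 1195) = 220014 / 92015 = 2.39107
The odds of app open within 24 h are about 2.39 times as high in the notified group.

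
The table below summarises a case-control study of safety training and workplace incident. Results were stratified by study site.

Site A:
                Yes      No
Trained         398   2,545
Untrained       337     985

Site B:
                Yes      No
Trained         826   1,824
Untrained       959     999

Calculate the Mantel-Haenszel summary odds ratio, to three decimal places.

OR_MH = Σ(aᵢdᵢ/nᵢ) / Σ(bᵢcᵢ/nᵢ), where nᵢ is the stratum total.
Stratum 1 (Site A): n = 4265; a·d/n = 398·985/4265 = 91.9179; b·c/n = 2545·337/4265 = 201.0938
Stratum 2 (Site B): n = 4608; a·d/n = 826·999/4608 = 179.0742; b·c/n = 1824·959/4608 = 379.6042
OR_MH = (91.9179 + 179.0742) / (201.0938 + 379.6042) = 270.9922 / 580.6980 = 0.46667

0.467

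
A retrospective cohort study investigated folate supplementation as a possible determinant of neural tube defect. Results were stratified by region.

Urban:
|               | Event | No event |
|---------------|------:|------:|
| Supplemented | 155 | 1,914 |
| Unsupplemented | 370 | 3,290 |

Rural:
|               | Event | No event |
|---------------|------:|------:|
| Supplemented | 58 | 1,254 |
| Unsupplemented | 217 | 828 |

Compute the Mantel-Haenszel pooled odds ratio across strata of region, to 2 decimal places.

OR_MH = Σ(aᵢdᵢ/nᵢ) / Σ(bᵢcᵢ/nᵢ), where nᵢ is the stratum total.
Stratum 1 (Urban): n = 5729; a·d/n = 155·3290/5729 = 89.0120; b·c/n = 1914·370/5729 = 123.6132
Stratum 2 (Rural): n = 2357; a·d/n = 58·828/2357 = 20.3751; b·c/n = 1254·217/2357 = 115.4510
OR_MH = (89.0120 + 20.3751) / (123.6132 + 115.4510) = 109.3871 / 239.0642 = 0.45756

0.46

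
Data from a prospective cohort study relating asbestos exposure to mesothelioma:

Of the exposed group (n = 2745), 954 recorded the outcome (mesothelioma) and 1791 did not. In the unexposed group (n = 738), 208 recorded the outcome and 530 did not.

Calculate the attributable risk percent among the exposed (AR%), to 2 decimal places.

18.90

From the description: a = 954, b = 1791, c = 208, d = 530.
Risk in exposed = 954/2745 = 0.34754; risk in unexposed = 208/738 = 0.28184.
RR = 0.34754/0.28184 = 1.23310
AR% = (RR − 1)/RR × 100 = (1.23310 − 1)/1.23310 × 100 = 18.9037%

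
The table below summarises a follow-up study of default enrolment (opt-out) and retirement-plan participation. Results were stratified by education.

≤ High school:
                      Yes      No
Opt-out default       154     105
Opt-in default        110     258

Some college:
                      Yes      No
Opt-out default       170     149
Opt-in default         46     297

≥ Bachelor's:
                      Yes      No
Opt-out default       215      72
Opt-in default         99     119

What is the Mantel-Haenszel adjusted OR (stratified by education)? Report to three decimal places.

OR_MH = Σ(aᵢdᵢ/nᵢ) / Σ(bᵢcᵢ/nᵢ), where nᵢ is the stratum total.
Stratum 1 (≤ High school): n = 627; a·d/n = 154·258/627 = 63.3684; b·c/n = 105·110/627 = 18.4211
Stratum 2 (Some college): n = 662; a·d/n = 170·297/662 = 76.2689; b·c/n = 149·46/662 = 10.3535
Stratum 3 (≥ Bachelor's): n = 505; a·d/n = 215·119/505 = 50.6634; b·c/n = 72·99/505 = 14.1149
OR_MH = (63.3684 + 76.2689 + 50.6634) / (18.4211 + 10.3535 + 14.1149) = 190.3007 / 42.8894 = 4.43701

4.437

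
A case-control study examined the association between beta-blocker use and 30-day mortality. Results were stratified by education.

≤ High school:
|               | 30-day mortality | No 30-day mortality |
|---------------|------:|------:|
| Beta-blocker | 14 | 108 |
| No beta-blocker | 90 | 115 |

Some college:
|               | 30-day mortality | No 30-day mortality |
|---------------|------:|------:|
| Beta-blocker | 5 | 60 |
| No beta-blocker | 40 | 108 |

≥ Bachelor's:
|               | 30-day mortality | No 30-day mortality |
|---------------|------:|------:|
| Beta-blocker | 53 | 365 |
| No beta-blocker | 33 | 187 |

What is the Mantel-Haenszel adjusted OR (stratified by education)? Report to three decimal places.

0.384

OR_MH = Σ(aᵢdᵢ/nᵢ) / Σ(bᵢcᵢ/nᵢ), where nᵢ is the stratum total.
Stratum 1 (≤ High school): n = 327; a·d/n = 14·115/327 = 4.9235; b·c/n = 108·90/327 = 29.7248
Stratum 2 (Some college): n = 213; a·d/n = 5·108/213 = 2.5352; b·c/n = 60·40/213 = 11.2676
Stratum 3 (≥ Bachelor's): n = 638; a·d/n = 53·187/638 = 15.5345; b·c/n = 365·33/638 = 18.8793
OR_MH = (4.9235 + 2.5352 + 15.5345) / (29.7248 + 11.2676 + 18.8793) = 22.9932 / 59.8717 = 0.38404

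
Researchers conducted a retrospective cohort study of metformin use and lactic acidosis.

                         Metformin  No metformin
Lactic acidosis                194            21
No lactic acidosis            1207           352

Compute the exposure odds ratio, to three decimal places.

2.694

Reading the table with exposure as columns: a = 194 (Metformin, case), b = 1207 (Metformin, non-case), c = 21 (No metformin, case), d = 352.
OR = (a·d)/(b·c) = (194 × 352) / (1207 × 21) = 68288 / 25347 = 2.69413
The odds of lactic acidosis are about 2.69 times as high in the metformin group.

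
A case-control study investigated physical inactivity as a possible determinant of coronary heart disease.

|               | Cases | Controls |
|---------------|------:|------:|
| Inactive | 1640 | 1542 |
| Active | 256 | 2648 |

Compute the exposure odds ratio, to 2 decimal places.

Cells: a = 1640, b = 1542, c = 256, d = 2648.
OR = (a·d)/(b·c) = (1640 × 2648) / (1542 × 256) = 4342720 / 394752 = 11.00113
The odds of coronary heart disease are about 11.00 times as high in the inactive group.

11.00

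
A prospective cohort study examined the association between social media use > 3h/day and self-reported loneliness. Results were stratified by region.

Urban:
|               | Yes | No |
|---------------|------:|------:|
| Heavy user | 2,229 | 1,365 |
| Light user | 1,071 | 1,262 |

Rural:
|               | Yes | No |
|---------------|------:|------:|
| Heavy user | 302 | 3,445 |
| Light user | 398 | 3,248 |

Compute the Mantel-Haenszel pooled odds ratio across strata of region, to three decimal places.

OR_MH = Σ(aᵢdᵢ/nᵢ) / Σ(bᵢcᵢ/nᵢ), where nᵢ is the stratum total.
Stratum 1 (Urban): n = 5927; a·d/n = 2229·1262/5927 = 474.6074; b·c/n = 1365·1071/5927 = 246.6535
Stratum 2 (Rural): n = 7393; a·d/n = 302·3248/7393 = 132.6790; b·c/n = 3445·398/7393 = 185.4606
OR_MH = (474.6074 + 132.6790) / (246.6535 + 185.4606) = 607.2864 / 432.1140 = 1.40538

1.405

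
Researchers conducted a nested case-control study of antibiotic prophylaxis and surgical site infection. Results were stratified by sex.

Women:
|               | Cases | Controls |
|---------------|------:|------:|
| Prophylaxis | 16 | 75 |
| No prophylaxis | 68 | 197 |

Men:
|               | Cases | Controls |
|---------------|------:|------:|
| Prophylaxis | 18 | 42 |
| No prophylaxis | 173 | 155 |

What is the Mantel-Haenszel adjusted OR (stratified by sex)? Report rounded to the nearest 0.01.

OR_MH = Σ(aᵢdᵢ/nᵢ) / Σ(bᵢcᵢ/nᵢ), where nᵢ is the stratum total.
Stratum 1 (Women): n = 356; a·d/n = 16·197/356 = 8.8539; b·c/n = 75·68/356 = 14.3258
Stratum 2 (Men): n = 388; a·d/n = 18·155/388 = 7.1907; b·c/n = 42·173/388 = 18.7268
OR_MH = (8.8539 + 7.1907) / (14.3258 + 18.7268) = 16.0447 / 33.0526 = 0.48543

0.49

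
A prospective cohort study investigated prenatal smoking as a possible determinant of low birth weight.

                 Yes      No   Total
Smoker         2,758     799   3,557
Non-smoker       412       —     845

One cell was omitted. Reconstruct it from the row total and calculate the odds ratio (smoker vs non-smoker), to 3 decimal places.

3.628

The missing cell is in the unexposed row: 845 − 412 = 433.
So a = 2758, b = 799, c = 412, d = 433.
OR = (a·d)/(b·c) = (2758 × 433) / (799 × 412) = 1194214 / 329188 = 3.62776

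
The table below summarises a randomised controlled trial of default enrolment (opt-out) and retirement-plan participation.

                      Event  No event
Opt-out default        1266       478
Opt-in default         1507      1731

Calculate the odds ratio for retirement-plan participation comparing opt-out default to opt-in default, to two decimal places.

3.04

Cells: a = 1266, b = 478, c = 1507, d = 1731.
OR = (a·d)/(b·c) = (1266 × 1731) / (478 × 1507) = 2191446 / 720346 = 3.04221
The odds of retirement-plan participation are about 3.04 times as high in the opt-out default group.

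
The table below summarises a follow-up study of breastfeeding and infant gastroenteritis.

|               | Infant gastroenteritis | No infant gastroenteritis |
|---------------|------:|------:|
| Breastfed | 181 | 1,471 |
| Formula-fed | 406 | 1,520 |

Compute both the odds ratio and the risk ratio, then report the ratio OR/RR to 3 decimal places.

Cells: a = 181, b = 1471, c = 406, d = 1520.
OR = (181·1520)/(1471·406) = 275120/597226 = 0.46066
Risk in exposed = 181/1652 = 0.10956; risk in unexposed = 406/1926 = 0.21080; RR = 0.51976
OR/RR = 0.46066 / 0.51976 = 0.88631
The outcome is not rare, so the OR lies further from 1 than the RR.

0.886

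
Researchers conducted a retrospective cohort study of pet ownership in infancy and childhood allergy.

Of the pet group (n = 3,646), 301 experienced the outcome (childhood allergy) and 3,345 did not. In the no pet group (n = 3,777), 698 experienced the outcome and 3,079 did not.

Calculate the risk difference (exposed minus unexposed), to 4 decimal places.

-0.1022

From the description: a = 301, b = 3345, c = 698, d = 3079.
Risk in exposed = 301/3646 = 0.082556; risk in unexposed = 698/3777 = 0.184803.
Risk difference = 0.082556 − 0.184803 = -0.102247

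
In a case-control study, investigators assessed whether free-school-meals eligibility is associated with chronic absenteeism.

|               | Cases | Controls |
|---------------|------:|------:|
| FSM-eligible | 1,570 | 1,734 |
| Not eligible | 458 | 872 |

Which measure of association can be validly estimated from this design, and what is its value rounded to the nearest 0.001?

1.724

Cells: a = 1570, b = 1734, c = 458, d = 872.
This is a case-control study: participants were sampled on outcome status, so risks in the source population cannot be estimated directly — relative risk is not valid here. The odds ratio is the appropriate measure.
OR = (a·d)/(b·c) = (1570 × 872) / (1734 × 458) = 1369040 / 794172 = 1.72386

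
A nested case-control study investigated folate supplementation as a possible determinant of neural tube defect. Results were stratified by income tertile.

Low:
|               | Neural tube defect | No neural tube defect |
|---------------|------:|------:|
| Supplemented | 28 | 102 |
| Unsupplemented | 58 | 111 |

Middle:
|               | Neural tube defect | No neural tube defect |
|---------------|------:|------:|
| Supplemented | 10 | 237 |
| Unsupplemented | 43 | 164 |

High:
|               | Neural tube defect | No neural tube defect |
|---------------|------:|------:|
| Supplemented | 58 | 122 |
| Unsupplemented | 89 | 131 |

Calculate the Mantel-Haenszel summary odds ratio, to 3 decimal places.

OR_MH = Σ(aᵢdᵢ/nᵢ) / Σ(bᵢcᵢ/nᵢ), where nᵢ is the stratum total.
Stratum 1 (Low): n = 299; a·d/n = 28·111/299 = 10.3946; b·c/n = 102·58/299 = 19.7860
Stratum 2 (Middle): n = 454; a·d/n = 10·164/454 = 3.6123; b·c/n = 237·43/454 = 22.4471
Stratum 3 (High): n = 400; a·d/n = 58·131/400 = 18.9950; b·c/n = 122·89/400 = 27.1450
OR_MH = (10.3946 + 3.6123 + 18.9950) / (19.7860 + 22.4471 + 27.1450) = 33.0020 / 69.3781 = 0.47568

0.476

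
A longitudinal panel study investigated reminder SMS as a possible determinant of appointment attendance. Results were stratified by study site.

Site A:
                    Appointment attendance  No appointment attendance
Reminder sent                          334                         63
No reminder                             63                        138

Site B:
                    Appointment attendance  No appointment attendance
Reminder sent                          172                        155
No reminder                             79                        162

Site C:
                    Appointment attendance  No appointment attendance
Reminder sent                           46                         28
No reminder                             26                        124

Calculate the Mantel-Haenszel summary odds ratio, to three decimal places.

4.821

OR_MH = Σ(aᵢdᵢ/nᵢ) / Σ(bᵢcᵢ/nᵢ), where nᵢ is the stratum total.
Stratum 1 (Site A): n = 598; a·d/n = 334·138/598 = 77.0769; b·c/n = 63·63/598 = 6.6371
Stratum 2 (Site B): n = 568; a·d/n = 172·162/568 = 49.0563; b·c/n = 155·79/568 = 21.5581
Stratum 3 (Site C): n = 224; a·d/n = 46·124/224 = 25.4643; b·c/n = 28·26/224 = 3.2500
OR_MH = (77.0769 + 49.0563 + 25.4643) / (6.6371 + 21.5581 + 3.2500) = 151.5975 / 31.4452 = 4.82100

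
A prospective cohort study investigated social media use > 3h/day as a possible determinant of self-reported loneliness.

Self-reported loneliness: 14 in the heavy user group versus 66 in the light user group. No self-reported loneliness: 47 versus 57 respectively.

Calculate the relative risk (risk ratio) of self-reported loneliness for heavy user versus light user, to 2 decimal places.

0.43

From the description: a = 14, b = 47, c = 66, d = 57.
Risk in exposed = 14/61 = 0.22951; risk in unexposed = 66/123 = 0.53659.
RR = 0.22951 / 0.53659 = 0.42772
The risk is 57% lower among the exposed than among the unexposed.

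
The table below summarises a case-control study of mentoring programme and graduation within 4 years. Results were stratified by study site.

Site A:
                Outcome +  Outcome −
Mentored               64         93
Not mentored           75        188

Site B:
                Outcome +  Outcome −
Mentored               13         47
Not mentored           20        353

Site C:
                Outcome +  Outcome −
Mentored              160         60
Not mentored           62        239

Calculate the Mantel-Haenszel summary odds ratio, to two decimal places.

OR_MH = Σ(aᵢdᵢ/nᵢ) / Σ(bᵢcᵢ/nᵢ), where nᵢ is the stratum total.
Stratum 1 (Site A): n = 420; a·d/n = 64·188/420 = 28.6476; b·c/n = 93·75/420 = 16.6071
Stratum 2 (Site B): n = 433; a·d/n = 13·353/433 = 10.5982; b·c/n = 47·20/433 = 2.1709
Stratum 3 (Site C): n = 521; a·d/n = 160·239/521 = 73.3973; b·c/n = 60·62/521 = 7.1401
OR_MH = (28.6476 + 10.5982 + 73.3973) / (16.6071 + 2.1709 + 7.1401) = 112.6431 / 25.9182 = 4.34611

4.35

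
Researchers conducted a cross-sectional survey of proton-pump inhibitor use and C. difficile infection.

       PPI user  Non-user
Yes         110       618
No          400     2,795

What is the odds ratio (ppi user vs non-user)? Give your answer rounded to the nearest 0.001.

1.244

Reading the table with exposure as columns: a = 110 (PPI user, case), b = 400 (PPI user, non-case), c = 618 (Non-user, case), d = 2795.
OR = (a·d)/(b·c) = (110 × 2795) / (400 × 618) = 307450 / 247200 = 1.24373
The odds of C. difficile infection are about 1.24 times as high in the ppi user group.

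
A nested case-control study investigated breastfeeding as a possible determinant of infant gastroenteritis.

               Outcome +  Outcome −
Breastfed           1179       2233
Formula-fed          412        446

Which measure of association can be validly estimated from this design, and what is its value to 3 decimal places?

Cells: a = 1179, b = 2233, c = 412, d = 446.
This is a nested case-control study: participants were sampled on outcome status, so risks in the source population cannot be estimated directly — relative risk is not valid here. The odds ratio is the appropriate measure.
OR = (a·d)/(b·c) = (1179 × 446) / (2233 × 412) = 525834 / 919996 = 0.57156

0.572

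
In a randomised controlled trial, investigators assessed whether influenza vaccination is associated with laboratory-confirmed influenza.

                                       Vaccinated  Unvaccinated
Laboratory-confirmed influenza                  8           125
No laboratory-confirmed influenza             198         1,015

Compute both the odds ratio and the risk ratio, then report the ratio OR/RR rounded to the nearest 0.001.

0.926

Reading the table with exposure as columns: a = 8 (Vaccinated, case), b = 198 (Vaccinated, non-case), c = 125 (Unvaccinated, case), d = 1015.
OR = (8·1015)/(198·125) = 8120/24750 = 0.32808
Risk in exposed = 8/206 = 0.03883; risk in unexposed = 125/1140 = 0.10965; RR = 0.35417
OR/RR = 0.32808 / 0.35417 = 0.92632
The outcome is not rare, so the OR lies further from 1 than the RR.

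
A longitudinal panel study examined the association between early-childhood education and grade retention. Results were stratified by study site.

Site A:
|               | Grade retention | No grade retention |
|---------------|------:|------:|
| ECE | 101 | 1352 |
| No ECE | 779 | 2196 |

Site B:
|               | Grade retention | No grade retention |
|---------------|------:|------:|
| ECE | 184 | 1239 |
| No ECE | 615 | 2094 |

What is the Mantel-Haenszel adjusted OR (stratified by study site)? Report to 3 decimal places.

OR_MH = Σ(aᵢdᵢ/nᵢ) / Σ(bᵢcᵢ/nᵢ), where nᵢ is the stratum total.
Stratum 1 (Site A): n = 4428; a·d/n = 101·2196/4428 = 50.0894; b·c/n = 1352·779/4428 = 237.8519
Stratum 2 (Site B): n = 4132; a·d/n = 184·2094/4132 = 93.2469; b·c/n = 1239·615/4132 = 184.4107
OR_MH = (50.0894 + 93.2469) / (237.8519 + 184.4107) = 143.3363 / 422.2625 = 0.33945

0.339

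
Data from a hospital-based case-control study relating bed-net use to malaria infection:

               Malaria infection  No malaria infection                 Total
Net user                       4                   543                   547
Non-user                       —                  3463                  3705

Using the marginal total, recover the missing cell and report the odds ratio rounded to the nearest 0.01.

The missing cell is in the unexposed row: 3705 − 3463 = 242.
So a = 4, b = 543, c = 242, d = 3463.
OR = (a·d)/(b·c) = (4 × 3463) / (543 × 242) = 13852 / 131406 = 0.10541

0.11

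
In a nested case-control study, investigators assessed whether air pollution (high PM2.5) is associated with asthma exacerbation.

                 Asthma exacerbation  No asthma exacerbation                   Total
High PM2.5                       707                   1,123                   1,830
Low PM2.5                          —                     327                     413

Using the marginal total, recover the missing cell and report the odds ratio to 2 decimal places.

2.39

The missing cell is in the unexposed row: 413 − 327 = 86.
So a = 707, b = 1123, c = 86, d = 327.
OR = (a·d)/(b·c) = (707 × 327) / (1123 × 86) = 231189 / 96578 = 2.39381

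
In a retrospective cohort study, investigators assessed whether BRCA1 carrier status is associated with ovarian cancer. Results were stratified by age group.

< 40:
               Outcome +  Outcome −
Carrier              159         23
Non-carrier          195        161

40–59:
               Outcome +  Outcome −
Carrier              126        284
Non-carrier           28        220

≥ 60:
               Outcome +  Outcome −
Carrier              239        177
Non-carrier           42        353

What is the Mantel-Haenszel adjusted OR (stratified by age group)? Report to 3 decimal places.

OR_MH = Σ(aᵢdᵢ/nᵢ) / Σ(bᵢcᵢ/nᵢ), where nᵢ is the stratum total.
Stratum 1 (< 40): n = 538; a·d/n = 159·161/538 = 47.5818; b·c/n = 23·195/538 = 8.3364
Stratum 2 (40–59): n = 658; a·d/n = 126·220/658 = 42.1277; b·c/n = 284·28/658 = 12.0851
Stratum 3 (≥ 60): n = 811; a·d/n = 239·353/811 = 104.0284; b·c/n = 177·42/811 = 9.1665
OR_MH = (47.5818 + 42.1277 + 104.0284) / (8.3364 + 12.0851 + 9.1665) = 193.7378 / 29.5880 = 6.54785

6.548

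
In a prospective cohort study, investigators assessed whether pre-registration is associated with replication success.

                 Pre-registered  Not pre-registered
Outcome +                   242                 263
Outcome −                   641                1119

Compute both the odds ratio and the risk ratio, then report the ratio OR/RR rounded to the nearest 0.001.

1.115

Reading the table with exposure as columns: a = 242 (Pre-registered, case), b = 641 (Pre-registered, non-case), c = 263 (Not pre-registered, case), d = 1119.
OR = (242·1119)/(641·263) = 270798/168583 = 1.60632
Risk in exposed = 242/883 = 0.27407; risk in unexposed = 263/1382 = 0.19030; RR = 1.44015
OR/RR = 1.60632 / 1.44015 = 1.11538
The outcome is not rare, so the OR lies further from 1 than the RR.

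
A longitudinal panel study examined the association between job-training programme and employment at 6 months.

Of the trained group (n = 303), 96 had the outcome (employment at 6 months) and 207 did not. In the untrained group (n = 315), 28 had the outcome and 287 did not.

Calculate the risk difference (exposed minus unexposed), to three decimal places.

From the description: a = 96, b = 207, c = 28, d = 287.
Risk in exposed = 96/303 = 0.316832; risk in unexposed = 28/315 = 0.088889.
Risk difference = 0.316832 − 0.088889 = 0.227943

0.228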